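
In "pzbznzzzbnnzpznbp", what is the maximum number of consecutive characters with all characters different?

add p: [p] len 1
add z: [p, z] len 2
add b: [p, z, b] len 3
add z (repeat z, move left end past it): [b, z] len 2
add n: [b, z, n] len 3
add z (repeat z, move left end past it): [n, z] len 2
add z (repeat z, move left end past it): [z] len 1
add z (repeat z, move left end past it): [z] len 1
add b: [z, b] len 2
add n: [z, b, n] len 3
add n (repeat n, move left end past it): [n] len 1
add z: [n, z] len 2
add p: [n, z, p] len 3
add z (repeat z, move left end past it): [p, z] len 2
add n: [p, z, n] len 3
add b: [p, z, n, b] len 4
add p (repeat p, move left end past it): [z, n, b, p] len 4
Longest all-distinct length: 4.

4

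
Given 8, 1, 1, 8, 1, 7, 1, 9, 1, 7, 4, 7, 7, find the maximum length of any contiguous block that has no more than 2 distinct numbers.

Extend right; when distinct count exceeds 2, shrink from the left:
add 8: window [8] (1 distinct), len 1
add 1: window [8, 1] (2 distinct), len 2
add 1: window [8, 1, 1] (2 distinct), len 3
add 8: window [8, 1, 1, 8] (2 distinct), len 4
add 1: window [8, 1, 1, 8, 1] (2 distinct), len 5
add 7: window [1, 7] (2 distinct), len 2
add 1: window [1, 7, 1] (2 distinct), len 3
add 9: window [1, 9] (2 distinct), len 2
add 1: window [1, 9, 1] (2 distinct), len 3
add 7: window [1, 7] (2 distinct), len 2
add 4: window [7, 4] (2 distinct), len 2
add 7: window [7, 4, 7] (2 distinct), len 3
add 7: window [7, 4, 7, 7] (2 distinct), len 4
Longest length with ≤2 distinct: 5.

5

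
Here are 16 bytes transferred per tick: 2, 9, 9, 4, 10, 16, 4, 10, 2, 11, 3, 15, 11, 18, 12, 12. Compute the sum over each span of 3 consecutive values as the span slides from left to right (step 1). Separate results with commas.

2 9 9 → sum 20
9 9 4 → sum 22
9 4 10 → sum 23
4 10 16 → sum 30
10 16 4 → sum 30
16 4 10 → sum 30
4 10 2 → sum 16
10 2 11 → sum 23
2 11 3 → sum 16
11 3 15 → sum 29
3 15 11 → sum 29
15 11 18 → sum 44
11 18 12 → sum 41
18 12 12 → sum 42

20, 22, 23, 30, 30, 30, 16, 23, 16, 29, 29, 44, 41, 42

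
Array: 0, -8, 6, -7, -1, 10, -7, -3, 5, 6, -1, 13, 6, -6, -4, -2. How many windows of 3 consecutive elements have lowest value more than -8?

[0, -8, 6] → min -8
[-8, 6, -7] → min -8
[6, -7, -1] → min -7  > -8 ✓
[-7, -1, 10] → min -7  > -8 ✓
[-1, 10, -7] → min -7  > -8 ✓
[10, -7, -3] → min -7  > -8 ✓
[-7, -3, 5] → min -7  > -8 ✓
[-3, 5, 6] → min -3  > -8 ✓
[5, 6, -1] → min -1  > -8 ✓
[6, -1, 13] → min -1  > -8 ✓
[-1, 13, 6] → min -1  > -8 ✓
[13, 6, -6] → min -6  > -8 ✓
[6, -6, -4] → min -6  > -8 ✓
[-6, -4, -2] → min -6  > -8 ✓
12 windows satisfy the condition.

12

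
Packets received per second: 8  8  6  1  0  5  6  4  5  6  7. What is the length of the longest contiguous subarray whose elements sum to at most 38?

8

[8] sum 8 len 1
[8, 8] sum 16 len 2
[8, 8, 6] sum 22 len 3
[8, 8, 6, 1] sum 23 len 4
[8, 8, 6, 1, 0] sum 23 len 5
[8, 8, 6, 1, 0, 5] sum 28 len 6
[8, 8, 6, 1, 0, 5, 6] sum 34 len 7
[8, 8, 6, 1, 0, 5, 6, 4] sum 38 len 8
[8, 6, 1, 0, 5, 6, 4, 5] sum 35 len 8
[6, 1, 0, 5, 6, 4, 5, 6] sum 33 len 8
[1, 0, 5, 6, 4, 5, 6, 7] sum 34 len 8
Longest length seen: 8.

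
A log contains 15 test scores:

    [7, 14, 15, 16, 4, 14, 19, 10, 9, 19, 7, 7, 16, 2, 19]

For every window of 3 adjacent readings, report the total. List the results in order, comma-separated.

36, 45, 35, 34, 37, 43, 38, 38, 35, 33, 30, 25, 37

Sliding a size-3 window across the 15 values:
[7, 14, 15] → sum 36
[14, 15, 16] → sum 45
[15, 16, 4] → sum 35
[16, 4, 14] → sum 34
[4, 14, 19] → sum 37
[14, 19, 10] → sum 43
[19, 10, 9] → sum 38
[10, 9, 19] → sum 38
[9, 19, 7] → sum 35
[19, 7, 7] → sum 33
[7, 7, 16] → sum 30
[7, 16, 2] → sum 25
[16, 2, 19] → sum 37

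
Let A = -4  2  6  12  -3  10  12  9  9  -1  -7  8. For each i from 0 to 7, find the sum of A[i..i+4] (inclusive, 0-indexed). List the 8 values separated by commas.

13, 27, 37, 40, 37, 39, 22, 18

-4 2 6 12 -3 → sum 13
2 6 12 -3 10 → sum 27
6 12 -3 10 12 → sum 37
12 -3 10 12 9 → sum 40
-3 10 12 9 9 → sum 37
10 12 9 9 -1 → sum 39
12 9 9 -1 -7 → sum 22
9 9 -1 -7 8 → sum 18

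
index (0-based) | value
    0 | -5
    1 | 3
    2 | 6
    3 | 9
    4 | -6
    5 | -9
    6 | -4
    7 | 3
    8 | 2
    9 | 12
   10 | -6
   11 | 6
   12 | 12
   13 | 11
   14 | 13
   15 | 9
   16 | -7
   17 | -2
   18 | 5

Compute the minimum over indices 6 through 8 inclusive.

-4

Elements at indices 6..8: -4, 3, 2
min(-4, 3, 2) = -4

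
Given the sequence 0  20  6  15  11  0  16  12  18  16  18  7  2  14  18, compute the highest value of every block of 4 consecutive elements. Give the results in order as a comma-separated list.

20, 20, 15, 16, 16, 18, 18, 18, 18, 18, 18, 18

Sliding a size-4 window across the 15 values:
[0, 20, 6, 15] → max 20
[20, 6, 15, 11] → max 20
[6, 15, 11, 0] → max 15
[15, 11, 0, 16] → max 16
[11, 0, 16, 12] → max 16
[0, 16, 12, 18] → max 18
[16, 12, 18, 16] → max 18
[12, 18, 16, 18] → max 18
[18, 16, 18, 7] → max 18
[16, 18, 7, 2] → max 18
[18, 7, 2, 14] → max 18
[7, 2, 14, 18] → max 18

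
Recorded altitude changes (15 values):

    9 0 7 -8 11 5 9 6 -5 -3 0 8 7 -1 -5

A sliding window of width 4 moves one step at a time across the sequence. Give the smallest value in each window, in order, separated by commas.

-8, -8, -8, -8, 5, -5, -5, -5, -5, -3, -1, -5

(9, 0, 7, -8) → min -8
(0, 7, -8, 11) → min -8
(7, -8, 11, 5) → min -8
(-8, 11, 5, 9) → min -8
(11, 5, 9, 6) → min 5
(5, 9, 6, -5) → min -5
(9, 6, -5, -3) → min -5
(6, -5, -3, 0) → min -5
(-5, -3, 0, 8) → min -5
(-3, 0, 8, 7) → min -3
(0, 8, 7, -1) → min -1
(8, 7, -1, -5) → min -5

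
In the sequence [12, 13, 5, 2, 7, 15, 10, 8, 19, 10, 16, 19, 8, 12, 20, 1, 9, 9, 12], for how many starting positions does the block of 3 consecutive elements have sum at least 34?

7

12 13 5 → sum 30
13 5 2 → sum 20
5 2 7 → sum 14
2 7 15 → sum 24
7 15 10 → sum 32
15 10 8 → sum 33
10 8 19 → sum 37  ≥ 34 ✓
8 19 10 → sum 37  ≥ 34 ✓
19 10 16 → sum 45  ≥ 34 ✓
10 16 19 → sum 45  ≥ 34 ✓
16 19 8 → sum 43  ≥ 34 ✓
19 8 12 → sum 39  ≥ 34 ✓
8 12 20 → sum 40  ≥ 34 ✓
12 20 1 → sum 33
20 1 9 → sum 30
1 9 9 → sum 19
9 9 12 → sum 30
7 windows satisfy the condition.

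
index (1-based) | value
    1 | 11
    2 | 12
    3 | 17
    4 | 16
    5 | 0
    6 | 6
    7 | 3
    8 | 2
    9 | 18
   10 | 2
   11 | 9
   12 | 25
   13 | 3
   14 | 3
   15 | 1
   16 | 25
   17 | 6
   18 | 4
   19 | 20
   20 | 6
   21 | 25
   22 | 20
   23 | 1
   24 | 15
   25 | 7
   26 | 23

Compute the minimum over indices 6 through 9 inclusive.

Elements at indices 6..9: 6, 3, 2, 18
min(6, 3, 2, 18) = 2

2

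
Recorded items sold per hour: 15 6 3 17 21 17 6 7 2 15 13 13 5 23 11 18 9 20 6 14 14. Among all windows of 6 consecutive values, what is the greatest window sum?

87

Each size-6 window and its sum:
(15, 6, 3, 17, 21, 17) → sum 79
(6, 3, 17, 21, 17, 6) → sum 70
(3, 17, 21, 17, 6, 7) → sum 71
(17, 21, 17, 6, 7, 2) → sum 70
(21, 17, 6, 7, 2, 15) → sum 68
(17, 6, 7, 2, 15, 13) → sum 60
(6, 7, 2, 15, 13, 13) → sum 56
(7, 2, 15, 13, 13, 5) → sum 55
(2, 15, 13, 13, 5, 23) → sum 71
(15, 13, 13, 5, 23, 11) → sum 80
(13, 13, 5, 23, 11, 18) → sum 83
(13, 5, 23, 11, 18, 9) → sum 79
(5, 23, 11, 18, 9, 20) → sum 86
(23, 11, 18, 9, 20, 6) → sum 87
(11, 18, 9, 20, 6, 14) → sum 78
(18, 9, 20, 6, 14, 14) → sum 81
Greatest of these is 87.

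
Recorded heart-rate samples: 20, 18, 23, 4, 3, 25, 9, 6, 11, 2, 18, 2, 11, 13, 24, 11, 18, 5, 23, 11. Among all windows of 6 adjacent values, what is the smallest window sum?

48

Each size-6 window and its sum:
20 18 23 4 3 25 → sum 93
18 23 4 3 25 9 → sum 82
23 4 3 25 9 6 → sum 70
4 3 25 9 6 11 → sum 58
3 25 9 6 11 2 → sum 56
25 9 6 11 2 18 → sum 71
9 6 11 2 18 2 → sum 48
6 11 2 18 2 11 → sum 50
11 2 18 2 11 13 → sum 57
2 18 2 11 13 24 → sum 70
18 2 11 13 24 11 → sum 79
2 11 13 24 11 18 → sum 79
11 13 24 11 18 5 → sum 82
13 24 11 18 5 23 → sum 94
24 11 18 5 23 11 → sum 92
Smallest of these is 48.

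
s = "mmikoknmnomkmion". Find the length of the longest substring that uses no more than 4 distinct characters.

[m] 1 distinct, len 1
[m, m] 1 distinct, len 2
[m, m, i] 2 distinct, len 3
[m, m, i, k] 3 distinct, len 4
[m, m, i, k, o] 4 distinct, len 5
[m, m, i, k, o, k] 4 distinct, len 6
[i, k, o, k, n] 4 distinct, len 5
[k, o, k, n, m] 4 distinct, len 5
[k, o, k, n, m, n] 4 distinct, len 6
[k, o, k, n, m, n, o] 4 distinct, len 7
[k, o, k, n, m, n, o, m] 4 distinct, len 8
[k, o, k, n, m, n, o, m, k] 4 distinct, len 9
[k, o, k, n, m, n, o, m, k, m] 4 distinct, len 10
[o, m, k, m, i] 4 distinct, len 5
[o, m, k, m, i, o] 4 distinct, len 6
[m, i, o, n] 4 distinct, len 4
Longest length with ≤4 distinct: 10.

10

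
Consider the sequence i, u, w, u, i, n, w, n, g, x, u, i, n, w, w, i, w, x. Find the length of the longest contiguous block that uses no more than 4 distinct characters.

add i: window [i] (1 distinct), len 1
add u: window [i, u] (2 distinct), len 2
add w: window [i, u, w] (3 distinct), len 3
add u: window [i, u, w, u] (3 distinct), len 4
add i: window [i, u, w, u, i] (3 distinct), len 5
add n: window [i, u, w, u, i, n] (4 distinct), len 6
add w: window [i, u, w, u, i, n, w] (4 distinct), len 7
add n: window [i, u, w, u, i, n, w, n] (4 distinct), len 8
add g: window [i, n, w, n, g] (4 distinct), len 5
add x: window [n, w, n, g, x] (4 distinct), len 5
add u: window [n, g, x, u] (4 distinct), len 4
add i: window [g, x, u, i] (4 distinct), len 4
add n: window [x, u, i, n] (4 distinct), len 4
add w: window [u, i, n, w] (4 distinct), len 4
add w: window [u, i, n, w, w] (4 distinct), len 5
add i: window [u, i, n, w, w, i] (4 distinct), len 6
add w: window [u, i, n, w, w, i, w] (4 distinct), len 7
add x: window [i, n, w, w, i, w, x] (4 distinct), len 7
Longest length with ≤4 distinct: 8.

8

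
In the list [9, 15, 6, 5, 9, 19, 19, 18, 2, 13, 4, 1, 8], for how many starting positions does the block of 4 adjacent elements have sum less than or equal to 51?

[9, 15, 6, 5] → sum 35  ≤ 51 ✓
[15, 6, 5, 9] → sum 35  ≤ 51 ✓
[6, 5, 9, 19] → sum 39  ≤ 51 ✓
[5, 9, 19, 19] → sum 52
[9, 19, 19, 18] → sum 65
[19, 19, 18, 2] → sum 58
[19, 18, 2, 13] → sum 52
[18, 2, 13, 4] → sum 37  ≤ 51 ✓
[2, 13, 4, 1] → sum 20  ≤ 51 ✓
[13, 4, 1, 8] → sum 26  ≤ 51 ✓
6 windows satisfy the condition.

6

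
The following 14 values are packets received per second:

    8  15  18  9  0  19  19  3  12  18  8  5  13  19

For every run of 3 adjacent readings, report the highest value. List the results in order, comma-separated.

18, 18, 18, 19, 19, 19, 19, 18, 18, 18, 13, 19

8 15 18 → max 18
15 18 9 → max 18
18 9 0 → max 18
9 0 19 → max 19
0 19 19 → max 19
19 19 3 → max 19
19 3 12 → max 19
3 12 18 → max 18
12 18 8 → max 18
18 8 5 → max 18
8 5 13 → max 13
5 13 19 → max 19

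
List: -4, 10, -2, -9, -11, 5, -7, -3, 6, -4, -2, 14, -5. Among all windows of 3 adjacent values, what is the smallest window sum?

-22

[-4, 10, -2] → sum 4
[10, -2, -9] → sum -1
[-2, -9, -11] → sum -22
[-9, -11, 5] → sum -15
[-11, 5, -7] → sum -13
[5, -7, -3] → sum -5
[-7, -3, 6] → sum -4
[-3, 6, -4] → sum -1
[6, -4, -2] → sum 0
[-4, -2, 14] → sum 8
[-2, 14, -5] → sum 7
Smallest of these is -22.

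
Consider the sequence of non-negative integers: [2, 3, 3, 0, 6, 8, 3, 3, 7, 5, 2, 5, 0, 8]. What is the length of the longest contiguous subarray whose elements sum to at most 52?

13

add 2: [2] sum 2, len 1
add 3: [2, 3] sum 5, len 2
add 3: [2, 3, 3] sum 8, len 3
add 0: [2, 3, 3, 0] sum 8, len 4
add 6: [2, 3, 3, 0, 6] sum 14, len 5
add 8: [2, 3, 3, 0, 6, 8] sum 22, len 6
add 3: [2, 3, 3, 0, 6, 8, 3] sum 25, len 7
add 3: [2, 3, 3, 0, 6, 8, 3, 3] sum 28, len 8
add 7: [2, 3, 3, 0, 6, 8, 3, 3, 7] sum 35, len 9
add 5: [2, 3, 3, 0, 6, 8, 3, 3, 7, 5] sum 40, len 10
add 2: [2, 3, 3, 0, 6, 8, 3, 3, 7, 5, 2] sum 42, len 11
add 5: [2, 3, 3, 0, 6, 8, 3, 3, 7, 5, 2, 5] sum 47, len 12
add 0: [2, 3, 3, 0, 6, 8, 3, 3, 7, 5, 2, 5, 0] sum 47, len 13
add 8: [3, 0, 6, 8, 3, 3, 7, 5, 2, 5, 0, 8] sum 50, len 12
Longest length seen: 13.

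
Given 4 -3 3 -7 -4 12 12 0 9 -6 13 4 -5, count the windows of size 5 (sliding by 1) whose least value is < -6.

4

(4, -3, 3, -7, -4) → min -7  < -6 ✓
(-3, 3, -7, -4, 12) → min -7  < -6 ✓
(3, -7, -4, 12, 12) → min -7  < -6 ✓
(-7, -4, 12, 12, 0) → min -7  < -6 ✓
(-4, 12, 12, 0, 9) → min -4
(12, 12, 0, 9, -6) → min -6
(12, 0, 9, -6, 13) → min -6
(0, 9, -6, 13, 4) → min -6
(9, -6, 13, 4, -5) → min -6
4 windows satisfy the condition.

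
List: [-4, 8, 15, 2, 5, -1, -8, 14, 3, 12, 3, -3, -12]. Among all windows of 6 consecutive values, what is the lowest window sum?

Window sums for each of the 8 positions:
-4 8 15 2 5 -1 → sum 25
8 15 2 5 -1 -8 → sum 21
15 2 5 -1 -8 14 → sum 27
2 5 -1 -8 14 3 → sum 15
5 -1 -8 14 3 12 → sum 25
-1 -8 14 3 12 3 → sum 23
-8 14 3 12 3 -3 → sum 21
14 3 12 3 -3 -12 → sum 17
Lowest of these is 15.

15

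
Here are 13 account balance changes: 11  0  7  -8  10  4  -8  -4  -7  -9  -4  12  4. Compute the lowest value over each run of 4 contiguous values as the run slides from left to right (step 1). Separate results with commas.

-8, -8, -8, -8, -8, -8, -9, -9, -9, -9

Sliding a size-4 window across the 13 values:
[11, 0, 7, -8] → min -8
[0, 7, -8, 10] → min -8
[7, -8, 10, 4] → min -8
[-8, 10, 4, -8] → min -8
[10, 4, -8, -4] → min -8
[4, -8, -4, -7] → min -8
[-8, -4, -7, -9] → min -9
[-4, -7, -9, -4] → min -9
[-7, -9, -4, 12] → min -9
[-9, -4, 12, 4] → min -9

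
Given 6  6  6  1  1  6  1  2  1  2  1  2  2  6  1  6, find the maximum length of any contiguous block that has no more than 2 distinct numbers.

7

[6] 1 distinct, len 1
[6, 6] 1 distinct, len 2
[6, 6, 6] 1 distinct, len 3
[6, 6, 6, 1] 2 distinct, len 4
[6, 6, 6, 1, 1] 2 distinct, len 5
[6, 6, 6, 1, 1, 6] 2 distinct, len 6
[6, 6, 6, 1, 1, 6, 1] 2 distinct, len 7
[1, 2] 2 distinct, len 2
[1, 2, 1] 2 distinct, len 3
[1, 2, 1, 2] 2 distinct, len 4
[1, 2, 1, 2, 1] 2 distinct, len 5
[1, 2, 1, 2, 1, 2] 2 distinct, len 6
[1, 2, 1, 2, 1, 2, 2] 2 distinct, len 7
[2, 2, 6] 2 distinct, len 3
[6, 1] 2 distinct, len 2
[6, 1, 6] 2 distinct, len 3
Longest length with ≤2 distinct: 7.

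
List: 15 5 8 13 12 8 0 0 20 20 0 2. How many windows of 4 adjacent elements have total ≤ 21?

1

(15, 5, 8, 13) → sum 41
(5, 8, 13, 12) → sum 38
(8, 13, 12, 8) → sum 41
(13, 12, 8, 0) → sum 33
(12, 8, 0, 0) → sum 20  ≤ 21 ✓
(8, 0, 0, 20) → sum 28
(0, 0, 20, 20) → sum 40
(0, 20, 20, 0) → sum 40
(20, 20, 0, 2) → sum 42
1 window satisfy the condition.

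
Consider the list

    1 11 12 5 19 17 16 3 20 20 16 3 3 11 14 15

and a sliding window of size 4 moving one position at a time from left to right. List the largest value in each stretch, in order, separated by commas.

12, 19, 19, 19, 19, 20, 20, 20, 20, 20, 16, 14, 15

Sliding a size-4 window across the 16 values:
(1, 11, 12, 5) → max 12
(11, 12, 5, 19) → max 19
(12, 5, 19, 17) → max 19
(5, 19, 17, 16) → max 19
(19, 17, 16, 3) → max 19
(17, 16, 3, 20) → max 20
(16, 3, 20, 20) → max 20
(3, 20, 20, 16) → max 20
(20, 20, 16, 3) → max 20
(20, 16, 3, 3) → max 20
(16, 3, 3, 11) → max 16
(3, 3, 11, 14) → max 14
(3, 11, 14, 15) → max 15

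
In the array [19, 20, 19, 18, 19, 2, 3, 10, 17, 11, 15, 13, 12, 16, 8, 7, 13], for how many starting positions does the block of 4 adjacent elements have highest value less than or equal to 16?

(19, 20, 19, 18) → max 20
(20, 19, 18, 19) → max 20
(19, 18, 19, 2) → max 19
(18, 19, 2, 3) → max 19
(19, 2, 3, 10) → max 19
(2, 3, 10, 17) → max 17
(3, 10, 17, 11) → max 17
(10, 17, 11, 15) → max 17
(17, 11, 15, 13) → max 17
(11, 15, 13, 12) → max 15  ≤ 16 ✓
(15, 13, 12, 16) → max 16  ≤ 16 ✓
(13, 12, 16, 8) → max 16  ≤ 16 ✓
(12, 16, 8, 7) → max 16  ≤ 16 ✓
(16, 8, 7, 13) → max 16  ≤ 16 ✓
5 windows satisfy the condition.

5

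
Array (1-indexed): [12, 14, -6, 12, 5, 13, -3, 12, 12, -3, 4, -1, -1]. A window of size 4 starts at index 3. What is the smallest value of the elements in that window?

-6

Elements at indices 3..6: -6, 12, 5, 13
min(-6, 12, 5, 13) = -6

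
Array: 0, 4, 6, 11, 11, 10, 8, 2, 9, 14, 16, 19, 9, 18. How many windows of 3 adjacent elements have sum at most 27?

0 4 6 → sum 10  ≤ 27 ✓
4 6 11 → sum 21  ≤ 27 ✓
6 11 11 → sum 28
11 11 10 → sum 32
11 10 8 → sum 29
10 8 2 → sum 20  ≤ 27 ✓
8 2 9 → sum 19  ≤ 27 ✓
2 9 14 → sum 25  ≤ 27 ✓
9 14 16 → sum 39
14 16 19 → sum 49
16 19 9 → sum 44
19 9 18 → sum 46
5 windows satisfy the condition.

5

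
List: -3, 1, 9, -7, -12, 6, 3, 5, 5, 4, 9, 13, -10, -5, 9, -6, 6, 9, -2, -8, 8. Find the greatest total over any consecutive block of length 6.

[-3, 1, 9, -7, -12, 6] → sum -6
[1, 9, -7, -12, 6, 3] → sum 0
[9, -7, -12, 6, 3, 5] → sum 4
[-7, -12, 6, 3, 5, 5] → sum 0
[-12, 6, 3, 5, 5, 4] → sum 11
[6, 3, 5, 5, 4, 9] → sum 32
[3, 5, 5, 4, 9, 13] → sum 39
[5, 5, 4, 9, 13, -10] → sum 26
[5, 4, 9, 13, -10, -5] → sum 16
[4, 9, 13, -10, -5, 9] → sum 20
[9, 13, -10, -5, 9, -6] → sum 10
[13, -10, -5, 9, -6, 6] → sum 7
[-10, -5, 9, -6, 6, 9] → sum 3
[-5, 9, -6, 6, 9, -2] → sum 11
[9, -6, 6, 9, -2, -8] → sum 8
[-6, 6, 9, -2, -8, 8] → sum 7
Greatest of these is 39.

39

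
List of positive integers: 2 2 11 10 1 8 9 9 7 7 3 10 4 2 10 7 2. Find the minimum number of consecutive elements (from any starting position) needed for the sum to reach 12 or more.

2

add 2: running sum 2 < 12
add 2: running sum 4 < 12
add 11: shortest ending here [2, 11] sum 13, len 2
add 10: shortest ending here [11, 10] sum 21, len 2
add 1: shortest ending here [11, 10, 1] sum 22, len 3
add 8: shortest ending here [10, 1, 8] sum 19, len 3
add 9: shortest ending here [8, 9] sum 17, len 2
add 9: shortest ending here [9, 9] sum 18, len 2
add 7: shortest ending here [9, 7] sum 16, len 2
add 7: shortest ending here [7, 7] sum 14, len 2
add 3: shortest ending here [7, 7, 3] sum 17, len 3
add 10: shortest ending here [3, 10] sum 13, len 2
add 4: shortest ending here [10, 4] sum 14, len 2
add 2: shortest ending here [10, 4, 2] sum 16, len 3
add 10: shortest ending here [2, 10] sum 12, len 2
add 7: shortest ending here [10, 7] sum 17, len 2
add 2: shortest ending here [10, 7, 2] sum 19, len 3
Shortest qualifying length: 2.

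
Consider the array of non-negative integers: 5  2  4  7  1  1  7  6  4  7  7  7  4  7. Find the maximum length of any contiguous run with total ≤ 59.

Extend to the right; shrink from the left whenever the sum exceeds 59:
[5] sum 5 len 1
[5, 2] sum 7 len 2
[5, 2, 4] sum 11 len 3
[5, 2, 4, 7] sum 18 len 4
[5, 2, 4, 7, 1] sum 19 len 5
[5, 2, 4, 7, 1, 1] sum 20 len 6
[5, 2, 4, 7, 1, 1, 7] sum 27 len 7
[5, 2, 4, 7, 1, 1, 7, 6] sum 33 len 8
[5, 2, 4, 7, 1, 1, 7, 6, 4] sum 37 len 9
[5, 2, 4, 7, 1, 1, 7, 6, 4, 7] sum 44 len 10
[5, 2, 4, 7, 1, 1, 7, 6, 4, 7, 7] sum 51 len 11
[5, 2, 4, 7, 1, 1, 7, 6, 4, 7, 7, 7] sum 58 len 12
[2, 4, 7, 1, 1, 7, 6, 4, 7, 7, 7, 4] sum 57 len 12
[7, 1, 1, 7, 6, 4, 7, 7, 7, 4, 7] sum 58 len 11
Longest length seen: 12.

12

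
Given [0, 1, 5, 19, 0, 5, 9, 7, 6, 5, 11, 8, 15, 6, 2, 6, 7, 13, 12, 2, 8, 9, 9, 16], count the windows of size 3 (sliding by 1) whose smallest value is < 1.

4

[0, 1, 5] → min 0  < 1 ✓
[1, 5, 19] → min 1
[5, 19, 0] → min 0  < 1 ✓
[19, 0, 5] → min 0  < 1 ✓
[0, 5, 9] → min 0  < 1 ✓
[5, 9, 7] → min 5
[9, 7, 6] → min 6
[7, 6, 5] → min 5
[6, 5, 11] → min 5
[5, 11, 8] → min 5
[11, 8, 15] → min 8
[8, 15, 6] → min 6
[15, 6, 2] → min 2
[6, 2, 6] → min 2
[2, 6, 7] → min 2
[6, 7, 13] → min 6
[7, 13, 12] → min 7
[13, 12, 2] → min 2
[12, 2, 8] → min 2
[2, 8, 9] → min 2
[8, 9, 9] → min 8
[9, 9, 16] → min 9
4 windows satisfy the condition.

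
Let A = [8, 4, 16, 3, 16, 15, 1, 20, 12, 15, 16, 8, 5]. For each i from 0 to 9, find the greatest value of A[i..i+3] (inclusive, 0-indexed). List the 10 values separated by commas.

8 4 16 3 → max 16
4 16 3 16 → max 16
16 3 16 15 → max 16
3 16 15 1 → max 16
16 15 1 20 → max 20
15 1 20 12 → max 20
1 20 12 15 → max 20
20 12 15 16 → max 20
12 15 16 8 → max 16
15 16 8 5 → max 16

16, 16, 16, 16, 20, 20, 20, 20, 16, 16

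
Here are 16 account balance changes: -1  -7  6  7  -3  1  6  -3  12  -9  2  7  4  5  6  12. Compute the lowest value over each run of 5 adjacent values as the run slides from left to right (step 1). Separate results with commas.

Sliding a size-5 window across the 16 values:
(-1, -7, 6, 7, -3) → min -7
(-7, 6, 7, -3, 1) → min -7
(6, 7, -3, 1, 6) → min -3
(7, -3, 1, 6, -3) → min -3
(-3, 1, 6, -3, 12) → min -3
(1, 6, -3, 12, -9) → min -9
(6, -3, 12, -9, 2) → min -9
(-3, 12, -9, 2, 7) → min -9
(12, -9, 2, 7, 4) → min -9
(-9, 2, 7, 4, 5) → min -9
(2, 7, 4, 5, 6) → min 2
(7, 4, 5, 6, 12) → min 4

-7, -7, -3, -3, -3, -9, -9, -9, -9, -9, 2, 4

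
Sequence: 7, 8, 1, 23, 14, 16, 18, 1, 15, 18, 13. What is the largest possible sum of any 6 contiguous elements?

87

7 8 1 23 14 16 → sum 69
8 1 23 14 16 18 → sum 80
1 23 14 16 18 1 → sum 73
23 14 16 18 1 15 → sum 87
14 16 18 1 15 18 → sum 82
16 18 1 15 18 13 → sum 81
Largest of these is 87.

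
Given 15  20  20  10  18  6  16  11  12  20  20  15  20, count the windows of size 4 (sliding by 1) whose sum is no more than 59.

5

[15, 20, 20, 10] → sum 65
[20, 20, 10, 18] → sum 68
[20, 10, 18, 6] → sum 54  ≤ 59 ✓
[10, 18, 6, 16] → sum 50  ≤ 59 ✓
[18, 6, 16, 11] → sum 51  ≤ 59 ✓
[6, 16, 11, 12] → sum 45  ≤ 59 ✓
[16, 11, 12, 20] → sum 59  ≤ 59 ✓
[11, 12, 20, 20] → sum 63
[12, 20, 20, 15] → sum 67
[20, 20, 15, 20] → sum 75
5 windows satisfy the condition.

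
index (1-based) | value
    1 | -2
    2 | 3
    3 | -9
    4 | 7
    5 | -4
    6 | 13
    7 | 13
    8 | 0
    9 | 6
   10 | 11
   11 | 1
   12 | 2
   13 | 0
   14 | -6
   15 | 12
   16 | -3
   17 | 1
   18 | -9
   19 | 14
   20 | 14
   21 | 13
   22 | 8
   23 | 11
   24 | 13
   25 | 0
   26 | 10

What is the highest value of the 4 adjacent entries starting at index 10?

Elements at indices 10..13: 11, 1, 2, 0
max(11, 1, 2, 0) = 11

11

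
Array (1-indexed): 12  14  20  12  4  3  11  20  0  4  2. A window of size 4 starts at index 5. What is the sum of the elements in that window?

38

Elements at indices 5..8: 4, 3, 11, 20
sum(4, 3, 11, 20) = 38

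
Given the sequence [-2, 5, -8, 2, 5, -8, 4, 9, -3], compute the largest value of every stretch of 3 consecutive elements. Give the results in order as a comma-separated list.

-2 5 -8 → max 5
5 -8 2 → max 5
-8 2 5 → max 5
2 5 -8 → max 5
5 -8 4 → max 5
-8 4 9 → max 9
4 9 -3 → max 9

5, 5, 5, 5, 5, 9, 9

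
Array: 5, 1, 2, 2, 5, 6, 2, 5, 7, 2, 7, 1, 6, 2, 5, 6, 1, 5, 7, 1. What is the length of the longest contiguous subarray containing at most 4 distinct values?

Extend right; when distinct count exceeds 4, shrink from the left:
add 5: window [5] (1 distinct), len 1
add 1: window [5, 1] (2 distinct), len 2
add 2: window [5, 1, 2] (3 distinct), len 3
add 2: window [5, 1, 2, 2] (3 distinct), len 4
add 5: window [5, 1, 2, 2, 5] (3 distinct), len 5
add 6: window [5, 1, 2, 2, 5, 6] (4 distinct), len 6
add 2: window [5, 1, 2, 2, 5, 6, 2] (4 distinct), len 7
add 5: window [5, 1, 2, 2, 5, 6, 2, 5] (4 distinct), len 8
add 7: window [2, 2, 5, 6, 2, 5, 7] (4 distinct), len 7
add 2: window [2, 2, 5, 6, 2, 5, 7, 2] (4 distinct), len 8
add 7: window [2, 2, 5, 6, 2, 5, 7, 2, 7] (4 distinct), len 9
add 1: window [2, 5, 7, 2, 7, 1] (4 distinct), len 6
add 6: window [7, 2, 7, 1, 6] (4 distinct), len 5
add 2: window [7, 2, 7, 1, 6, 2] (4 distinct), len 6
add 5: window [1, 6, 2, 5] (4 distinct), len 4
add 6: window [1, 6, 2, 5, 6] (4 distinct), len 5
add 1: window [1, 6, 2, 5, 6, 1] (4 distinct), len 6
add 5: window [1, 6, 2, 5, 6, 1, 5] (4 distinct), len 7
add 7: window [5, 6, 1, 5, 7] (4 distinct), len 5
add 1: window [5, 6, 1, 5, 7, 1] (4 distinct), len 6
Longest length with ≤4 distinct: 9.

9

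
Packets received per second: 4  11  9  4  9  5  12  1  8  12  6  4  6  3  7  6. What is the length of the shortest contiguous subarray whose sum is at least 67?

Extend right; whenever the sum reaches 67, record the length and shrink from the left:
add 4: running sum 4 < 67
add 11: running sum 15 < 67
add 9: running sum 24 < 67
add 4: running sum 28 < 67
add 9: running sum 37 < 67
add 5: running sum 42 < 67
add 12: running sum 54 < 67
add 1: running sum 55 < 67
add 8: running sum 63 < 67
end 9: [11, 9, 4, 9, 5, 12, 1, 8, 12] sum 71, len 9
end 10: [11, 9, 4, 9, 5, 12, 1, 8, 12, 6] sum 77, len 10
end 11: [9, 4, 9, 5, 12, 1, 8, 12, 6, 4] sum 70, len 10
end 12: [4, 9, 5, 12, 1, 8, 12, 6, 4, 6] sum 67, len 10
end 13: [4, 9, 5, 12, 1, 8, 12, 6, 4, 6, 3] sum 70, len 11
end 14: [9, 5, 12, 1, 8, 12, 6, 4, 6, 3, 7] sum 73, len 11
end 15: [5, 12, 1, 8, 12, 6, 4, 6, 3, 7, 6] sum 70, len 11
Shortest qualifying length: 9.

9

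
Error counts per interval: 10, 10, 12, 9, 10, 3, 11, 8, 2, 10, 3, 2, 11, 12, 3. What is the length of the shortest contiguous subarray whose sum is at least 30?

3

add 10: running sum 10 < 30
add 10: running sum 20 < 30
end 2: [10, 10, 12] sum 32, len 3
end 3: [10, 12, 9] sum 31, len 3
end 4: [12, 9, 10] sum 31, len 3
end 5: [12, 9, 10, 3] sum 34, len 4
end 6: [9, 10, 3, 11] sum 33, len 4
end 7: [10, 3, 11, 8] sum 32, len 4
end 8: [10, 3, 11, 8, 2] sum 34, len 5
end 9: [11, 8, 2, 10] sum 31, len 4
end 10: [11, 8, 2, 10, 3] sum 34, len 5
end 11: [11, 8, 2, 10, 3, 2] sum 36, len 6
end 12: [8, 2, 10, 3, 2, 11] sum 36, len 6
end 13: [10, 3, 2, 11, 12] sum 38, len 5
end 14: [3, 2, 11, 12, 3] sum 31, len 5
Shortest qualifying length: 3.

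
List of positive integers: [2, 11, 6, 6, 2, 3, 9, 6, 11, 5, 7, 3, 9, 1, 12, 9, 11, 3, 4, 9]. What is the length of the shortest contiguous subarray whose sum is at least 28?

add 2: running sum 2 < 28
add 11: running sum 13 < 28
add 6: running sum 19 < 28
add 6: running sum 25 < 28
add 2: running sum 27 < 28
add 3: shortest ending here [11, 6, 6, 2, 3] sum 28, len 5
add 9: shortest ending here [11, 6, 6, 2, 3, 9] sum 37, len 6
add 6: shortest ending here [6, 6, 2, 3, 9, 6] sum 32, len 6
add 11: shortest ending here [3, 9, 6, 11] sum 29, len 4
add 5: shortest ending here [9, 6, 11, 5] sum 31, len 4
add 7: shortest ending here [6, 11, 5, 7] sum 29, len 4
add 3: shortest ending here [6, 11, 5, 7, 3] sum 32, len 5
add 9: shortest ending here [11, 5, 7, 3, 9] sum 35, len 5
add 1: shortest ending here [11, 5, 7, 3, 9, 1] sum 36, len 6
add 12: shortest ending here [7, 3, 9, 1, 12] sum 32, len 5
add 9: shortest ending here [9, 1, 12, 9] sum 31, len 4
add 11: shortest ending here [12, 9, 11] sum 32, len 3
add 3: shortest ending here [12, 9, 11, 3] sum 35, len 4
add 4: shortest ending here [12, 9, 11, 3, 4] sum 39, len 5
add 9: shortest ending here [9, 11, 3, 4, 9] sum 36, len 5
Shortest qualifying length: 3.

3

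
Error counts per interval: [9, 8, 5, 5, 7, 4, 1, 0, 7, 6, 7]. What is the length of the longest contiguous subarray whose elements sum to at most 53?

10

add 9: [9] sum 9, len 1
add 8: [9, 8] sum 17, len 2
add 5: [9, 8, 5] sum 22, len 3
add 5: [9, 8, 5, 5] sum 27, len 4
add 7: [9, 8, 5, 5, 7] sum 34, len 5
add 4: [9, 8, 5, 5, 7, 4] sum 38, len 6
add 1: [9, 8, 5, 5, 7, 4, 1] sum 39, len 7
add 0: [9, 8, 5, 5, 7, 4, 1, 0] sum 39, len 8
add 7: [9, 8, 5, 5, 7, 4, 1, 0, 7] sum 46, len 9
add 6: [9, 8, 5, 5, 7, 4, 1, 0, 7, 6] sum 52, len 10
add 7: [8, 5, 5, 7, 4, 1, 0, 7, 6, 7] sum 50, len 10
Longest length seen: 10.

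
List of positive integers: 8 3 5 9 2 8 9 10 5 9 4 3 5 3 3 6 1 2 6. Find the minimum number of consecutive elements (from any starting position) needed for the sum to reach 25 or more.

Extend right; whenever the sum reaches 25, record the length and shrink from the left:
add 8: running sum 8 < 25
add 3: running sum 11 < 25
add 5: running sum 16 < 25
add 9: shortest ending here [8, 3, 5, 9] sum 25, len 4
add 2: shortest ending here [8, 3, 5, 9, 2] sum 27, len 5
add 8: shortest ending here [3, 5, 9, 2, 8] sum 27, len 5
add 9: shortest ending here [9, 2, 8, 9] sum 28, len 4
add 10: shortest ending here [8, 9, 10] sum 27, len 3
add 5: shortest ending here [8, 9, 10, 5] sum 32, len 4
add 9: shortest ending here [9, 10, 5, 9] sum 33, len 4
add 4: shortest ending here [10, 5, 9, 4] sum 28, len 4
add 3: shortest ending here [10, 5, 9, 4, 3] sum 31, len 5
add 5: shortest ending here [5, 9, 4, 3, 5] sum 26, len 5
add 3: shortest ending here [5, 9, 4, 3, 5, 3] sum 29, len 6
add 3: shortest ending here [9, 4, 3, 5, 3, 3] sum 27, len 6
add 6: shortest ending here [9, 4, 3, 5, 3, 3, 6] sum 33, len 7
add 1: shortest ending here [4, 3, 5, 3, 3, 6, 1] sum 25, len 7
add 2: shortest ending here [4, 3, 5, 3, 3, 6, 1, 2] sum 27, len 8
add 6: shortest ending here [5, 3, 3, 6, 1, 2, 6] sum 26, len 7
Shortest qualifying length: 3.

3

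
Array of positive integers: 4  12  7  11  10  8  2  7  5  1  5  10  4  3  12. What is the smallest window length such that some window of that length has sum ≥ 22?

add 4: running sum 4 < 22
add 12: running sum 16 < 22
add 7: shortest ending here [4, 12, 7] sum 23, len 3
add 11: shortest ending here [12, 7, 11] sum 30, len 3
add 10: shortest ending here [7, 11, 10] sum 28, len 3
add 8: shortest ending here [11, 10, 8] sum 29, len 3
add 2: shortest ending here [11, 10, 8, 2] sum 31, len 4
add 7: shortest ending here [10, 8, 2, 7] sum 27, len 4
add 5: shortest ending here [8, 2, 7, 5] sum 22, len 4
add 1: shortest ending here [8, 2, 7, 5, 1] sum 23, len 5
add 5: shortest ending here [8, 2, 7, 5, 1, 5] sum 28, len 6
add 10: shortest ending here [7, 5, 1, 5, 10] sum 28, len 5
add 4: shortest ending here [5, 1, 5, 10, 4] sum 25, len 5
add 3: shortest ending here [5, 10, 4, 3] sum 22, len 4
add 12: shortest ending here [10, 4, 3, 12] sum 29, len 4
Shortest qualifying length: 3.

3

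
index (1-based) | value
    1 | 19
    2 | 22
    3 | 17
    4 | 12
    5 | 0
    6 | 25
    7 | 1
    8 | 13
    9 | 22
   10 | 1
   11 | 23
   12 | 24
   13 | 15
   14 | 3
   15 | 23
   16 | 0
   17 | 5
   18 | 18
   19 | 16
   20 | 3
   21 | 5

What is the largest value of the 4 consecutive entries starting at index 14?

23

Elements at indices 14..17: 3, 23, 0, 5
max(3, 23, 0, 5) = 23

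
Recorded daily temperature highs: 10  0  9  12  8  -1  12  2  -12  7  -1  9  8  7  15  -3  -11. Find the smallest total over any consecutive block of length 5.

5

(10, 0, 9, 12, 8) → sum 39
(0, 9, 12, 8, -1) → sum 28
(9, 12, 8, -1, 12) → sum 40
(12, 8, -1, 12, 2) → sum 33
(8, -1, 12, 2, -12) → sum 9
(-1, 12, 2, -12, 7) → sum 8
(12, 2, -12, 7, -1) → sum 8
(2, -12, 7, -1, 9) → sum 5
(-12, 7, -1, 9, 8) → sum 11
(7, -1, 9, 8, 7) → sum 30
(-1, 9, 8, 7, 15) → sum 38
(9, 8, 7, 15, -3) → sum 36
(8, 7, 15, -3, -11) → sum 16
Smallest of these is 5.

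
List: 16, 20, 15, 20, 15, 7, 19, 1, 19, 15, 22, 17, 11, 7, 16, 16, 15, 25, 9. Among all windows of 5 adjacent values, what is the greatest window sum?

86

(16, 20, 15, 20, 15) → sum 86
(20, 15, 20, 15, 7) → sum 77
(15, 20, 15, 7, 19) → sum 76
(20, 15, 7, 19, 1) → sum 62
(15, 7, 19, 1, 19) → sum 61
(7, 19, 1, 19, 15) → sum 61
(19, 1, 19, 15, 22) → sum 76
(1, 19, 15, 22, 17) → sum 74
(19, 15, 22, 17, 11) → sum 84
(15, 22, 17, 11, 7) → sum 72
(22, 17, 11, 7, 16) → sum 73
(17, 11, 7, 16, 16) → sum 67
(11, 7, 16, 16, 15) → sum 65
(7, 16, 16, 15, 25) → sum 79
(16, 16, 15, 25, 9) → sum 81
Greatest of these is 86.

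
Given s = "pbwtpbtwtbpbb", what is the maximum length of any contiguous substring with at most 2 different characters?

Extend right; when distinct count exceeds 2, shrink from the left:
add p: window [p] (1 distinct), len 1
add b: window [p, b] (2 distinct), len 2
add w: window [b, w] (2 distinct), len 2
add t: window [w, t] (2 distinct), len 2
add p: window [t, p] (2 distinct), len 2
add b: window [p, b] (2 distinct), len 2
add t: window [b, t] (2 distinct), len 2
add w: window [t, w] (2 distinct), len 2
add t: window [t, w, t] (2 distinct), len 3
add b: window [t, b] (2 distinct), len 2
add p: window [b, p] (2 distinct), len 2
add b: window [b, p, b] (2 distinct), len 3
add b: window [b, p, b, b] (2 distinct), len 4
Longest length with ≤2 distinct: 4.

4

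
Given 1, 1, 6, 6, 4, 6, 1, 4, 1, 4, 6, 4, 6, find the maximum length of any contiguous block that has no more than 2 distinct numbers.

Extend right; when distinct count exceeds 2, shrink from the left:
[1] 1 distinct, len 1
[1, 1] 1 distinct, len 2
[1, 1, 6] 2 distinct, len 3
[1, 1, 6, 6] 2 distinct, len 4
[6, 6, 4] 2 distinct, len 3
[6, 6, 4, 6] 2 distinct, len 4
[6, 1] 2 distinct, len 2
[1, 4] 2 distinct, len 2
[1, 4, 1] 2 distinct, len 3
[1, 4, 1, 4] 2 distinct, len 4
[4, 6] 2 distinct, len 2
[4, 6, 4] 2 distinct, len 3
[4, 6, 4, 6] 2 distinct, len 4
Longest length with ≤2 distinct: 4.

4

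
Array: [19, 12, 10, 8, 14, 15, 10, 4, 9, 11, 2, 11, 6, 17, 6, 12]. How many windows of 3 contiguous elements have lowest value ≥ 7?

(19, 12, 10) → min 10  ≥ 7 ✓
(12, 10, 8) → min 8  ≥ 7 ✓
(10, 8, 14) → min 8  ≥ 7 ✓
(8, 14, 15) → min 8  ≥ 7 ✓
(14, 15, 10) → min 10  ≥ 7 ✓
(15, 10, 4) → min 4
(10, 4, 9) → min 4
(4, 9, 11) → min 4
(9, 11, 2) → min 2
(11, 2, 11) → min 2
(2, 11, 6) → min 2
(11, 6, 17) → min 6
(6, 17, 6) → min 6
(17, 6, 12) → min 6
5 windows satisfy the condition.

5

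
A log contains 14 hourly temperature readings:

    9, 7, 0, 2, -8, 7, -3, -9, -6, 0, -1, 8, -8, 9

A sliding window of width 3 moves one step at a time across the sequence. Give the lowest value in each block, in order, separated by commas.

0, 0, -8, -8, -8, -9, -9, -9, -6, -1, -8, -8

9 7 0 → min 0
7 0 2 → min 0
0 2 -8 → min -8
2 -8 7 → min -8
-8 7 -3 → min -8
7 -3 -9 → min -9
-3 -9 -6 → min -9
-9 -6 0 → min -9
-6 0 -1 → min -6
0 -1 8 → min -1
-1 8 -8 → min -8
8 -8 9 → min -8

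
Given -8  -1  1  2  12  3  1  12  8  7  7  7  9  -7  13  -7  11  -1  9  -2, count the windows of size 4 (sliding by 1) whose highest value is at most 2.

[-8, -1, 1, 2] → max 2  ≤ 2 ✓
[-1, 1, 2, 12] → max 12
[1, 2, 12, 3] → max 12
[2, 12, 3, 1] → max 12
[12, 3, 1, 12] → max 12
[3, 1, 12, 8] → max 12
[1, 12, 8, 7] → max 12
[12, 8, 7, 7] → max 12
[8, 7, 7, 7] → max 8
[7, 7, 7, 9] → max 9
[7, 7, 9, -7] → max 9
[7, 9, -7, 13] → max 13
[9, -7, 13, -7] → max 13
[-7, 13, -7, 11] → max 13
[13, -7, 11, -1] → max 13
[-7, 11, -1, 9] → max 11
[11, -1, 9, -2] → max 11
1 window satisfy the condition.

1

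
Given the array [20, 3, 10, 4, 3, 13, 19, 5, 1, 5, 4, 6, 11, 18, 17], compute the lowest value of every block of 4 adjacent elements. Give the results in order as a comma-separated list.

3, 3, 3, 3, 3, 1, 1, 1, 1, 4, 4, 6

Sliding a size-4 window across the 15 values:
(20, 3, 10, 4) → min 3
(3, 10, 4, 3) → min 3
(10, 4, 3, 13) → min 3
(4, 3, 13, 19) → min 3
(3, 13, 19, 5) → min 3
(13, 19, 5, 1) → min 1
(19, 5, 1, 5) → min 1
(5, 1, 5, 4) → min 1
(1, 5, 4, 6) → min 1
(5, 4, 6, 11) → min 4
(4, 6, 11, 18) → min 4
(6, 11, 18, 17) → min 6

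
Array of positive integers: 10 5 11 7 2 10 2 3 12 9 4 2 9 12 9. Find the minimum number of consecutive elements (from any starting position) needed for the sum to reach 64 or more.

10

add 10: running sum 10 < 64
add 5: running sum 15 < 64
add 11: running sum 26 < 64
add 7: running sum 33 < 64
add 2: running sum 35 < 64
add 10: running sum 45 < 64
add 2: running sum 47 < 64
add 3: running sum 50 < 64
add 12: running sum 62 < 64
end 9: [10, 5, 11, 7, 2, 10, 2, 3, 12, 9] sum 71, len 10
end 10: [5, 11, 7, 2, 10, 2, 3, 12, 9, 4] sum 65, len 10
end 11: [5, 11, 7, 2, 10, 2, 3, 12, 9, 4, 2] sum 67, len 11
end 12: [11, 7, 2, 10, 2, 3, 12, 9, 4, 2, 9] sum 71, len 11
end 13: [2, 10, 2, 3, 12, 9, 4, 2, 9, 12] sum 65, len 10
end 14: [10, 2, 3, 12, 9, 4, 2, 9, 12, 9] sum 72, len 10
Shortest qualifying length: 10.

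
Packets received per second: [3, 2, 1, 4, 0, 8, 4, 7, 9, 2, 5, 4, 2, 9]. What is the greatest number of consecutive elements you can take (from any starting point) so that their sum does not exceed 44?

Extend to the right; shrink from the left whenever the sum exceeds 44:
add 3: [3] sum 3, len 1
add 2: [3, 2] sum 5, len 2
add 1: [3, 2, 1] sum 6, len 3
add 4: [3, 2, 1, 4] sum 10, len 4
add 0: [3, 2, 1, 4, 0] sum 10, len 5
add 8: [3, 2, 1, 4, 0, 8] sum 18, len 6
add 4: [3, 2, 1, 4, 0, 8, 4] sum 22, len 7
add 7: [3, 2, 1, 4, 0, 8, 4, 7] sum 29, len 8
add 9: [3, 2, 1, 4, 0, 8, 4, 7, 9] sum 38, len 9
add 2: [3, 2, 1, 4, 0, 8, 4, 7, 9, 2] sum 40, len 10
add 5: [2, 1, 4, 0, 8, 4, 7, 9, 2, 5] sum 42, len 10
add 4: [1, 4, 0, 8, 4, 7, 9, 2, 5, 4] sum 44, len 10
add 2: [0, 8, 4, 7, 9, 2, 5, 4, 2] sum 41, len 9
add 9: [4, 7, 9, 2, 5, 4, 2, 9] sum 42, len 8
Longest length seen: 10.

10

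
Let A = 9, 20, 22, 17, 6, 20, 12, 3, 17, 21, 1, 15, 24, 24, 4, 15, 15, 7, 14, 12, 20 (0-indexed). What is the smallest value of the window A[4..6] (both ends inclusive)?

6

Elements at indices 4..6: 6, 20, 12
min(6, 20, 12) = 6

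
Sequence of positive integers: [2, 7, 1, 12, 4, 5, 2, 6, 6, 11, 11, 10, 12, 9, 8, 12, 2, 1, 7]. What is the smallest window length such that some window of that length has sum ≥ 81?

Extend right; whenever the sum reaches 81, record the length and shrink from the left:
add 2: running sum 2 < 81
add 7: running sum 9 < 81
add 1: running sum 10 < 81
add 12: running sum 22 < 81
add 4: running sum 26 < 81
add 5: running sum 31 < 81
add 2: running sum 33 < 81
add 6: running sum 39 < 81
add 6: running sum 45 < 81
add 11: running sum 56 < 81
add 11: running sum 67 < 81
add 10: running sum 77 < 81
end 12: [7, 1, 12, 4, 5, 2, 6, 6, 11, 11, 10, 12] sum 87, len 12
end 13: [12, 4, 5, 2, 6, 6, 11, 11, 10, 12, 9] sum 88, len 11
end 14: [4, 5, 2, 6, 6, 11, 11, 10, 12, 9, 8] sum 84, len 11
end 15: [6, 6, 11, 11, 10, 12, 9, 8, 12] sum 85, len 9
end 16: [6, 11, 11, 10, 12, 9, 8, 12, 2] sum 81, len 9
end 17: [6, 11, 11, 10, 12, 9, 8, 12, 2, 1] sum 82, len 10
end 18: [11, 11, 10, 12, 9, 8, 12, 2, 1, 7] sum 83, len 10
Shortest qualifying length: 9.

9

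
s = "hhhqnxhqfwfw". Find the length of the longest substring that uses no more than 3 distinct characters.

add h: window [h] (1 distinct), len 1
add h: window [h, h] (1 distinct), len 2
add h: window [h, h, h] (1 distinct), len 3
add q: window [h, h, h, q] (2 distinct), len 4
add n: window [h, h, h, q, n] (3 distinct), len 5
add x: window [q, n, x] (3 distinct), len 3
add h: window [n, x, h] (3 distinct), len 3
add q: window [x, h, q] (3 distinct), len 3
add f: window [h, q, f] (3 distinct), len 3
add w: window [q, f, w] (3 distinct), len 3
add f: window [q, f, w, f] (3 distinct), len 4
add w: window [q, f, w, f, w] (3 distinct), len 5
Longest length with ≤3 distinct: 5.

5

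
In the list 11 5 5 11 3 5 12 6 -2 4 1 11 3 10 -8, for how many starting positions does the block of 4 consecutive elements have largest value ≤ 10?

1

[11, 5, 5, 11] → max 11
[5, 5, 11, 3] → max 11
[5, 11, 3, 5] → max 11
[11, 3, 5, 12] → max 12
[3, 5, 12, 6] → max 12
[5, 12, 6, -2] → max 12
[12, 6, -2, 4] → max 12
[6, -2, 4, 1] → max 6  ≤ 10 ✓
[-2, 4, 1, 11] → max 11
[4, 1, 11, 3] → max 11
[1, 11, 3, 10] → max 11
[11, 3, 10, -8] → max 11
1 window satisfy the condition.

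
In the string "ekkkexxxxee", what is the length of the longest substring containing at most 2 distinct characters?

7

Extend right; when distinct count exceeds 2, shrink from the left:
[e] 1 distinct, len 1
[e, k] 2 distinct, len 2
[e, k, k] 2 distinct, len 3
[e, k, k, k] 2 distinct, len 4
[e, k, k, k, e] 2 distinct, len 5
[e, x] 2 distinct, len 2
[e, x, x] 2 distinct, len 3
[e, x, x, x] 2 distinct, len 4
[e, x, x, x, x] 2 distinct, len 5
[e, x, x, x, x, e] 2 distinct, len 6
[e, x, x, x, x, e, e] 2 distinct, len 7
Longest length with ≤2 distinct: 7.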